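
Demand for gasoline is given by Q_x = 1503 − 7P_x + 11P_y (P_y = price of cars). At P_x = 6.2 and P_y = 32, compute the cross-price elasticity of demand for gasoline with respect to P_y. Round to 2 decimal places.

At P_x = 6.2 and P_y = 32: Q_x = 1811.6.
∂Q_x/∂P_y = 11.
ε = (∂Q_x/∂P_y)(P_y/Q_x) = 11 × (32/1811.6) ≈ 0.19.

0.19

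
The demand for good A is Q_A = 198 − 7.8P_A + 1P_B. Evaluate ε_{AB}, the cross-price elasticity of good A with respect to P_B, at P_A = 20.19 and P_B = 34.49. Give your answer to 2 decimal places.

0.46

At P_A = 20.19 and P_B = 34.49: Q_A = 75.008.
∂Q_A/∂P_B = 1.
ε = (∂Q_A/∂P_B)(P_B/Q_A) = 1 × (34.49/75.008) ≈ 0.46.
Since ε > 0, good A and good B are substitutes.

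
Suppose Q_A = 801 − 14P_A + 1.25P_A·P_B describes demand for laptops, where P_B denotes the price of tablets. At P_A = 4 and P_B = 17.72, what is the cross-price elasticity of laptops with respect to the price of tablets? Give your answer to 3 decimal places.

0.106

At P_A = 4 and P_B = 17.72: Q_A = 833.6.
∂Q_A/∂P_B = 1.25P_A = 1.25(4) = 5.0000.
ε = (∂Q_A/∂P_B)(P_B/Q_A) = 5.0000 × (17.72/833.6) ≈ 0.106.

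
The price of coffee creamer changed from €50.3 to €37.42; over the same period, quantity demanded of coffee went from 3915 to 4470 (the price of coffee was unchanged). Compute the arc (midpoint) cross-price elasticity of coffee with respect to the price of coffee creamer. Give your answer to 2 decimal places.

-0.45

ΔQ_A = 4470 − 3915 = 555; ΔP_B = 37.42 − 50.3 = -12.88.
Midpoints: Q̄_A = 4192.5, P̄_B = 43.86.
ε = (ΔQ_A/Q̄_A)/(ΔP_B/P̄_B) = (555/4192.5)/(-12.88/43.86) ≈ -0.45.
ε < 0: coffee and coffee creamer are complements.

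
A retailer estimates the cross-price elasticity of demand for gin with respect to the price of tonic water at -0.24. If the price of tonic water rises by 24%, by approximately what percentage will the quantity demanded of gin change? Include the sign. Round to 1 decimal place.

-5.8%

%ΔQ ≈ ε × %ΔP of tonic water = -0.24 × (24%) = -5.8%.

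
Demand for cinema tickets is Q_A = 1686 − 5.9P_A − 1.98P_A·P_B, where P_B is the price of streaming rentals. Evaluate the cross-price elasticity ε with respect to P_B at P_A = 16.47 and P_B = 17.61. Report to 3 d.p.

-0.566

At P_A = 16.47 and P_B = 17.61: Q_A = 1014.554.
∂Q_A/∂P_B = -1.98P_A = -1.98(16.47) = -32.6106.
ε = (∂Q_A/∂P_B)(P_B/Q_A) = -32.6106 × (17.61/1014.554) ≈ -0.566.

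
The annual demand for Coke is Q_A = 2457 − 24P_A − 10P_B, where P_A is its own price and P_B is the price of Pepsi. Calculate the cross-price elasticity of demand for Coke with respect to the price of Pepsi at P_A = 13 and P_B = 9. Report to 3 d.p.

-0.044

At P_A = 13 and P_B = 9: Q_A = 2055.
∂Q_A/∂P_B = -10.
ε = (∂Q_A/∂P_B)(P_B/Q_A) = -10 × (9/2055) ≈ -0.044.
Since ε < 0, Coke and Pepsi are complements.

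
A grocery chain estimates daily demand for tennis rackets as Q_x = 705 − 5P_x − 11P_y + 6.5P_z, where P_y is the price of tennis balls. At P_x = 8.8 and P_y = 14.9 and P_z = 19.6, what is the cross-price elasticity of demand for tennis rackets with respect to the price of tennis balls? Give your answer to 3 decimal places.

At P_x = 8.8 and P_y = 14.9 and P_z = 19.6: Q_x = 624.5.
∂Q_x/∂P_y = -11.
ε = (∂Q_x/∂P_y)(P_y/Q_x) = -11 × (14.9/624.5) ≈ -0.262.

-0.262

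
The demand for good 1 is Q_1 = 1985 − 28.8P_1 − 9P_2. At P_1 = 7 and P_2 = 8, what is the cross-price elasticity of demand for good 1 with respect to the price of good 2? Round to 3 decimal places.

-0.042

At P_1 = 7 and P_2 = 8: Q_1 = 1711.4.
∂Q_1/∂P_2 = -9.
ε = (∂Q_1/∂P_2)(P_2/Q_1) = -9 × (8/1711.4) ≈ -0.042.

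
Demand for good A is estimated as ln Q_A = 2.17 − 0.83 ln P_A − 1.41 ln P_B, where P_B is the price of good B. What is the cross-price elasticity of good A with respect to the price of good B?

-1.41

In a log-linear (constant-elasticity) demand function, the coefficient on ln P_B is the cross-price elasticity.
ε = -1.41. Negative, so good A and good B are complements.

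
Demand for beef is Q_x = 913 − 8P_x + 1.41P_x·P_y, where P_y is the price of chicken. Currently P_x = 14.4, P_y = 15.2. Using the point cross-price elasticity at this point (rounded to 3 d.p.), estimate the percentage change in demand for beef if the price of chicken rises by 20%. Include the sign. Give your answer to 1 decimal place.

At P_x = 14.4, P_y = 15.2: Q_x = 1106.421.
∂Q_x/∂P_y = 1.41P_x = 20.3040.
ε = (∂Q_x/∂P_y)(P_y/Q_x) = 20.3040 × 15.2/1106.421 ≈ 0.279.
%ΔQ_x ≈ ε × %ΔP_y = 0.279 × (20%) = 5.6%.

5.6%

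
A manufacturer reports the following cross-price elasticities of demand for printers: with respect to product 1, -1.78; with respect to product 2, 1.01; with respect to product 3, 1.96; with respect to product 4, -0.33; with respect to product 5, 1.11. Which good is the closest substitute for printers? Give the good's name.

Substitutes have ε > 0. Among the positive values, 1.96 (product 3) is largest.

product 3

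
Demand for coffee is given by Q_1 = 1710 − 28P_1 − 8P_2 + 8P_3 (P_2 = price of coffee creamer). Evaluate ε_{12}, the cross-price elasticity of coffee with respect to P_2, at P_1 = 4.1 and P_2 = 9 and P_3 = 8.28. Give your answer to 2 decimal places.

At P_1 = 4.1 and P_2 = 9 and P_3 = 8.28: Q_1 = 1589.44.
∂Q_1/∂P_2 = -8.
ε = (∂Q_1/∂P_2)(P_2/Q_1) = -8 × (9/1589.44) ≈ -0.05.

-0.05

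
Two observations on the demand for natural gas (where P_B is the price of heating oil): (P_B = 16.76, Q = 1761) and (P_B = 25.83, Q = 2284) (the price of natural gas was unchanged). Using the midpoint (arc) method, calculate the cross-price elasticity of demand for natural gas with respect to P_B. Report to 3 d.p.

0.607

ΔQ_A = 2284 − 1761 = 523; ΔP_B = 25.83 − 16.76 = 9.07.
Midpoints: Q̄_A = 2022.5, P̄_B = 21.30.
ε = (ΔQ_A/Q̄_A)/(ΔP_B/P̄_B) = (523/2022.5)/(9.07/21.30) ≈ 0.607.
ε > 0: natural gas and heating oil are substitutes.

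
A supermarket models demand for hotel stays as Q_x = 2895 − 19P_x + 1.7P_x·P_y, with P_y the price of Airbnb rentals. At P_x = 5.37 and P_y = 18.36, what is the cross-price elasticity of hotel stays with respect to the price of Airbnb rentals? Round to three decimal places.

0.057

At P_x = 5.37 and P_y = 18.36: Q_x = 2960.578.
∂Q_x/∂P_y = 1.7P_x = 1.7(5.37) = 9.1290.
ε = (∂Q_x/∂P_y)(P_y/Q_x) = 9.1290 × (18.36/2960.578) ≈ 0.057.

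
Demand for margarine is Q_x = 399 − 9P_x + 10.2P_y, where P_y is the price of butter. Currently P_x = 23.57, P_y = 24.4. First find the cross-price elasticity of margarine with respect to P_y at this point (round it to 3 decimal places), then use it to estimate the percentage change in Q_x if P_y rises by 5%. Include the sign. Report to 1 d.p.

2.9%

At P_x = 23.57, P_y = 24.4: Q_x = 435.75.
∂Q_x/∂P_y = 10.2.
ε = (∂Q_x/∂P_y)(P_y/Q_x) = 10.2000 × 24.4/435.75 ≈ 0.571.
%ΔQ_x ≈ ε × %ΔP_y = 0.571 × (5%) = 2.9%.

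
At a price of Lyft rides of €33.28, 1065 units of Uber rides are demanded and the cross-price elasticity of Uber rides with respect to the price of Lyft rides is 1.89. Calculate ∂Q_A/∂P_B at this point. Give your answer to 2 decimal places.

60.48

ε = (∂Q_A/∂P_B)·(P_B/Q_A) ⇒ ∂Q_A/∂P_B = ε·Q_A/P_B = 1.89 × 1065/33.28 ≈ 60.48.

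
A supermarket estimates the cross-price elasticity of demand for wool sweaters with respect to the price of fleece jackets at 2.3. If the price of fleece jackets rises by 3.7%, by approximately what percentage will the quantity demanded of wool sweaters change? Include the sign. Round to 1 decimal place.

%ΔQ ≈ ε × %ΔP of fleece jackets = 2.3 × (3.7%) = 8.5%.

8.5%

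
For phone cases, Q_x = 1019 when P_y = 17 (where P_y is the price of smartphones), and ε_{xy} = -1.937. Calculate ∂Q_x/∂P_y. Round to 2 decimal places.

ε = (∂Q_x/∂P_y)·(P_y/Q_x) ⇒ ∂Q_x/∂P_y = ε·Q_x/P_y = -1.937 × 1019/17 ≈ -116.11.

-116.11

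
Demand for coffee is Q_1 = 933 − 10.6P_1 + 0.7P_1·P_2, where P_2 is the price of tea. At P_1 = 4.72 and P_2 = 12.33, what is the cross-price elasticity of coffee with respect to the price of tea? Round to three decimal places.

At P_1 = 4.72 and P_2 = 12.33: Q_1 = 923.706.
∂Q_1/∂P_2 = 0.7P_1 = 0.7(4.72) = 3.3040.
ε = (∂Q_1/∂P_2)(P_2/Q_1) = 3.3040 × (12.33/923.706) ≈ 0.044.

0.044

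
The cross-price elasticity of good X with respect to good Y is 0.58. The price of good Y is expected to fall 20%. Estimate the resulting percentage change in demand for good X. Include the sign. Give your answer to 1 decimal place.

%ΔQ ≈ ε × %ΔP of good Y = 0.58 × (-20%) = -11.6%.

-11.6%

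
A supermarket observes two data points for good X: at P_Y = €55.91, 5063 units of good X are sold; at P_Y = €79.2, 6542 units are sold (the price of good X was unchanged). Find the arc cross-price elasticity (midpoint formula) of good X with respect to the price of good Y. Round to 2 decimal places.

0.74

ΔQ_X = 6542 − 5063 = 1479; ΔP_Y = 79.2 − 55.91 = 23.29.
Midpoints: Q̄_X = 5802.5, P̄_Y = 67.56.
ε = (ΔQ_X/Q̄_X)/(ΔP_Y/P̄_Y) = (1479/5802.5)/(23.29/67.56) ≈ 0.74.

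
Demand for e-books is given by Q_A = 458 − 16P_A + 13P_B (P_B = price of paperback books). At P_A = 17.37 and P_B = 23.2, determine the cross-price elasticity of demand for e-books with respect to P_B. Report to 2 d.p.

At P_A = 17.37 and P_B = 23.2: Q_A = 481.68.
∂Q_A/∂P_B = 13.
ε = (∂Q_A/∂P_B)(P_B/Q_A) = 13 × (23.2/481.68) ≈ 0.63.
Since ε > 0, e-books and paperback books are substitutes.

0.63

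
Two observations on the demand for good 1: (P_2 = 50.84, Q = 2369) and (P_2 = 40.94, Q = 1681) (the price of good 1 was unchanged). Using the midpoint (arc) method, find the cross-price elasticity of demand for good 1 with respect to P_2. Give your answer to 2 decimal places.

ΔQ_1 = 1681 − 2369 = -688; ΔP_2 = 40.94 − 50.84 = -9.9.
Midpoints: Q̄_1 = 2025.0, P̄_2 = 45.89.
ε = (ΔQ_1/Q̄_1)/(ΔP_2/P̄_2) = (-688/2025.0)/(-9.9/45.89) ≈ 1.57.

1.57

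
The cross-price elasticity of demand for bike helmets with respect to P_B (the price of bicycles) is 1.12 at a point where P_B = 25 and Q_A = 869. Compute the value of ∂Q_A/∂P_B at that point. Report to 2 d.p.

ε = (∂Q_A/∂P_B)·(P_B/Q_A) ⇒ ∂Q_A/∂P_B = ε·Q_A/P_B = 1.12 × 869/25 ≈ 38.93.

38.93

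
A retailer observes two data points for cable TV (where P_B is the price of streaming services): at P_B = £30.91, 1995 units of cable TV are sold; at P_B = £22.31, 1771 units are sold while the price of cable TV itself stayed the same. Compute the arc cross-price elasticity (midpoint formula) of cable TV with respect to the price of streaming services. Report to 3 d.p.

ΔQ_A = 1771 − 1995 = -224; ΔP_B = 22.31 − 30.91 = -8.6.
Midpoints: Q̄_A = 1883.0, P̄_B = 26.61.
ε = (ΔQ_A/Q̄_A)/(ΔP_B/P̄_B) = (-224/1883.0)/(-8.6/26.61) ≈ 0.368.

0.368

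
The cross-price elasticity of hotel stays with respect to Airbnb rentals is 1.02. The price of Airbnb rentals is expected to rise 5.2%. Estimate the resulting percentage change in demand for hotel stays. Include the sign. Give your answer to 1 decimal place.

5.3%

%ΔQ ≈ ε × %ΔP of Airbnb rentals = 1.02 × (5.2%) = 5.3%.
Demand for hotel stays rises by about 5.3%.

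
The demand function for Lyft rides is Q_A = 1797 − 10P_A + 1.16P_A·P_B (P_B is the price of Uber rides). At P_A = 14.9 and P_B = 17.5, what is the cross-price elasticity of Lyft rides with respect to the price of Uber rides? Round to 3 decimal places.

0.155

At P_A = 14.9 and P_B = 17.5: Q_A = 1950.47.
∂Q_A/∂P_B = 1.16P_A = 1.16(14.9) = 17.2840.
ε = (∂Q_A/∂P_B)(P_B/Q_A) = 17.2840 × (17.5/1950.47) ≈ 0.155.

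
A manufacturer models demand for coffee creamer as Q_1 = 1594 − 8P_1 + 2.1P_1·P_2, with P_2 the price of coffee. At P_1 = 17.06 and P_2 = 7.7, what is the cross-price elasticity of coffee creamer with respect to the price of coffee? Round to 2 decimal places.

0.16

At P_1 = 17.06 and P_2 = 7.7: Q_1 = 1733.380.
∂Q_1/∂P_2 = 2.1P_1 = 2.1(17.06) = 35.8260.
ε = (∂Q_1/∂P_2)(P_2/Q_1) = 35.8260 × (7.7/1733.380) ≈ 0.16.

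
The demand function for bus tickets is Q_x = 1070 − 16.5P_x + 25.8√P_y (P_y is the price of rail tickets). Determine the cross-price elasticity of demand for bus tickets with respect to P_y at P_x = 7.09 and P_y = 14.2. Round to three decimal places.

0.046

At P_x = 7.09 and P_y = 14.2: Q_x = 1050.237.
∂Q_x/∂P_y = 25.8/(2√P_y) = 25.8/(2√14.2) = 3.4233.
ε = (∂Q_x/∂P_y)(P_y/Q_x) = 3.4233 × (14.2/1050.237) ≈ 0.046.
ε > 0: substitutes.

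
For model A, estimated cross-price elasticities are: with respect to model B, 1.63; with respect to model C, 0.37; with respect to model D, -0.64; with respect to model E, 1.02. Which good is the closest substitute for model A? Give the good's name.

Substitutes have ε > 0. Among the positive values, 1.63 (model B) is largest.

model B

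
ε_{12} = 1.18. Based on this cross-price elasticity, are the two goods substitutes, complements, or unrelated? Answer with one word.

ε = 1.18 > 0, so a higher price of good 2 raises demand for good 1: substitutes.

substitutes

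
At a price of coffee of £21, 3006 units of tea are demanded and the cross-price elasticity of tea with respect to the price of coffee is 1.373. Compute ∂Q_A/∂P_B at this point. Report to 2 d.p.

196.54

ε = (∂Q_A/∂P_B)·(P_B/Q_A) ⇒ ∂Q_A/∂P_B = ε·Q_A/P_B = 1.373 × 3006/21 ≈ 196.54.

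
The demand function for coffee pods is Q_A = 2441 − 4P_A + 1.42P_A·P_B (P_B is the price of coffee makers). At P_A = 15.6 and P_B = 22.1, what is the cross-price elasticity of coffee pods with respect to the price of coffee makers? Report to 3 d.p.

At P_A = 15.6 and P_B = 22.1: Q_A = 2868.159.
∂Q_A/∂P_B = 1.42P_A = 1.42(15.6) = 22.1520.
ε = (∂Q_A/∂P_B)(P_B/Q_A) = 22.1520 × (22.1/2868.159) ≈ 0.171.
ε > 0: substitutes.

0.171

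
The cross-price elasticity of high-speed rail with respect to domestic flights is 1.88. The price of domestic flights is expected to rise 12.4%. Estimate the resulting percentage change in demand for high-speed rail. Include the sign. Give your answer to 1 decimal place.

23.3%

%ΔQ ≈ ε × %ΔP of domestic flights = 1.88 × (12.4%) = 23.3%.
Demand for high-speed rail rises by about 23.3%.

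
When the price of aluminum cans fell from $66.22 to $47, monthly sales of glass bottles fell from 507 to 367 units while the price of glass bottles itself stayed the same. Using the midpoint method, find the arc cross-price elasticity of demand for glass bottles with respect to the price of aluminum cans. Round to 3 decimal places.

0.944

ΔQ_A = 367 − 507 = -140; ΔP_B = 47 − 66.22 = -19.22.
Midpoints: Q̄_A = 437.0, P̄_B = 56.61.
ε = (ΔQ_A/Q̄_A)/(ΔP_B/P̄_B) = (-140/437.0)/(-19.22/56.61) ≈ 0.944.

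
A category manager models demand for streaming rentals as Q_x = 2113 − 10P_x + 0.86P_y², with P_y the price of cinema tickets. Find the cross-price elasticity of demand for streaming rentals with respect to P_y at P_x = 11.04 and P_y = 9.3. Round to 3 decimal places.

At P_x = 11.04 and P_y = 9.3: Q_x = 2076.981.
∂Q_x/∂P_y = 1.72P_y = 1.72(9.3) = 15.9960.
ε = (∂Q_x/∂P_y)(P_y/Q_x) = 15.9960 × (9.3/2076.981) ≈ 0.072.

0.072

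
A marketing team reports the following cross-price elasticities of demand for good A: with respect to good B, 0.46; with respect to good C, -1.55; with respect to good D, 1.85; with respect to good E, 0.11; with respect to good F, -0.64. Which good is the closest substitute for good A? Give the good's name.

good D

Substitutes have ε > 0. Among the positive values, 1.85 (good D) is largest.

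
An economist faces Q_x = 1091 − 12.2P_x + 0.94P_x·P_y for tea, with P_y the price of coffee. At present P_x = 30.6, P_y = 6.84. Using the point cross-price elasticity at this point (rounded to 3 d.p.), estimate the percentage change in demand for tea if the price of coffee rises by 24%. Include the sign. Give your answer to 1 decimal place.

5.2%

At P_x = 30.6, P_y = 6.84: Q_x = 914.426.
∂Q_x/∂P_y = 0.94P_x = 28.7640.
ε = (∂Q_x/∂P_y)(P_y/Q_x) = 28.7640 × 6.84/914.426 ≈ 0.215.
%ΔQ_x ≈ ε × %ΔP_y = 0.215 × (24%) = 5.2%.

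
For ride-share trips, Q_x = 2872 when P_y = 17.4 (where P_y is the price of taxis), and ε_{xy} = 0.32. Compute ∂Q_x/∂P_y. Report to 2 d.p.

52.82

ε = (∂Q_x/∂P_y)·(P_y/Q_x) ⇒ ∂Q_x/∂P_y = ε·Q_x/P_y = 0.32 × 2872/17.4 ≈ 52.82.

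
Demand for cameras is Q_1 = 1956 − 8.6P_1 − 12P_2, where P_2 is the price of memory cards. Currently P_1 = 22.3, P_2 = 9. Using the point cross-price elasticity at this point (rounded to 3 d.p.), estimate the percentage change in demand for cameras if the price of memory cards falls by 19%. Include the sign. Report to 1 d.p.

At P_1 = 22.3, P_2 = 9: Q_1 = 1656.22.
∂Q_1/∂P_2 = -12.
ε = (∂Q_1/∂P_2)(P_2/Q_1) = -12.0000 × 9/1656.22 ≈ -0.065.
%ΔQ_1 ≈ ε × %ΔP_2 = -0.065 × (-19%) = 1.2%.

1.2%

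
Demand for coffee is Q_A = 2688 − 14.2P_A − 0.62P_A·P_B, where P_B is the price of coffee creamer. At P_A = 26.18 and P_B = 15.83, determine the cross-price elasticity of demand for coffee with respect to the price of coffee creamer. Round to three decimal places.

At P_A = 26.18 and P_B = 15.83: Q_A = 2059.298.
∂Q_A/∂P_B = -0.62P_A = -0.62(26.18) = -16.2316.
ε = (∂Q_A/∂P_B)(P_B/Q_A) = -16.2316 × (15.83/2059.298) ≈ -0.125.

-0.125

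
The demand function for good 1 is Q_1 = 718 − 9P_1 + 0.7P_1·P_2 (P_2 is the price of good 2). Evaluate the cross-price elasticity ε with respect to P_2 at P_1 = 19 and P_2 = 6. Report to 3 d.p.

0.127

At P_1 = 19 and P_2 = 6: Q_1 = 626.8.
∂Q_1/∂P_2 = 0.7P_1 = 0.7(19) = 13.3000.
ε = (∂Q_1/∂P_2)(P_2/Q_1) = 13.3000 × (6/626.8) ≈ 0.127.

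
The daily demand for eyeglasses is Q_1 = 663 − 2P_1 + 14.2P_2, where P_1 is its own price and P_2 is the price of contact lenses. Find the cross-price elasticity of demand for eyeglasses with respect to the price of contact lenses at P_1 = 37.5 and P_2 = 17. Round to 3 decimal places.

At P_1 = 37.5 and P_2 = 17: Q_1 = 829.4.
∂Q_1/∂P_2 = 14.2.
ε = (∂Q_1/∂P_2)(P_2/Q_1) = 14.2 × (17/829.4) ≈ 0.291.

0.291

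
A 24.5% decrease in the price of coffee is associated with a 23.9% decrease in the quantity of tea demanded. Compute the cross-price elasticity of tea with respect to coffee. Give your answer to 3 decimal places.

0.976

ε = (%ΔQ of tea) / (%ΔP of coffee) = (-23.9%) / (-24.5%) ≈ 0.976.
Positive cross-price elasticity: substitutes.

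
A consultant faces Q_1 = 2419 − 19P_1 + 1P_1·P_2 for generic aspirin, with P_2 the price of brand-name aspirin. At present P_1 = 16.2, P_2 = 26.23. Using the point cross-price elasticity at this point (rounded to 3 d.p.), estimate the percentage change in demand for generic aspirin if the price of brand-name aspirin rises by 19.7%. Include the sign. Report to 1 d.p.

At P_1 = 16.2, P_2 = 26.23: Q_1 = 2536.126.
∂Q_1/∂P_2 = 1P_1 = 16.2000.
ε = (∂Q_1/∂P_2)(P_2/Q_1) = 16.2000 × 26.23/2536.126 ≈ 0.168.
%ΔQ_1 ≈ ε × %ΔP_2 = 0.168 × (19.7%) = 3.3%.

3.3%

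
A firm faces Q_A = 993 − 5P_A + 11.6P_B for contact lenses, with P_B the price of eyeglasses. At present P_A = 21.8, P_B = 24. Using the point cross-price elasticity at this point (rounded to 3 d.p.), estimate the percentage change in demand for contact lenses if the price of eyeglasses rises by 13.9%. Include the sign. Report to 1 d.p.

At P_A = 21.8, P_B = 24: Q_A = 1162.4.
∂Q_A/∂P_B = 11.6.
ε = (∂Q_A/∂P_B)(P_B/Q_A) = 11.6000 × 24/1162.4 ≈ 0.240.
%ΔQ_A ≈ ε × %ΔP_B = 0.240 × (13.9%) = 3.3%.

3.3%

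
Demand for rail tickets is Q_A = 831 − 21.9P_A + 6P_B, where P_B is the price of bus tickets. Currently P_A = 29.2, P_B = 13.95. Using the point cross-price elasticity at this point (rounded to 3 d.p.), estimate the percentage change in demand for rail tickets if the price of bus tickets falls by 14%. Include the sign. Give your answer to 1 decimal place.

At P_A = 29.2, P_B = 13.95: Q_A = 275.22.
∂Q_A/∂P_B = 6.
ε = (∂Q_A/∂P_B)(P_B/Q_A) = 6.0000 × 13.95/275.22 ≈ 0.304.
%ΔQ_A ≈ ε × %ΔP_B = 0.304 × (-14%) = -4.3%.

-4.3%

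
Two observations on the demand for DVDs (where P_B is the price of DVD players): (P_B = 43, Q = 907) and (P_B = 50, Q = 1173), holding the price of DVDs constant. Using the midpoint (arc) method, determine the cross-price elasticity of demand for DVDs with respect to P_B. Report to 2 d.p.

1.70

ΔQ_A = 1173 − 907 = 266; ΔP_B = 50 − 43 = 7.
Midpoints: Q̄_A = 1040.0, P̄_B = 46.50.
ε = (ΔQ_A/Q̄_A)/(ΔP_B/P̄_B) = (266/1040.0)/(7/46.50) ≈ 1.70.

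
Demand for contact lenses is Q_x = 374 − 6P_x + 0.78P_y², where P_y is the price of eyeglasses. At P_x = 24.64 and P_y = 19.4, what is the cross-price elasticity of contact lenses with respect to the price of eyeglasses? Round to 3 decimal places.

1.130

At P_x = 24.64 and P_y = 19.4: Q_x = 519.721.
∂Q_x/∂P_y = 1.56P_y = 1.56(19.4) = 30.2640.
ε = (∂Q_x/∂P_y)(P_y/Q_x) = 30.2640 × (19.4/519.721) ≈ 1.130.
ε > 0: substitutes.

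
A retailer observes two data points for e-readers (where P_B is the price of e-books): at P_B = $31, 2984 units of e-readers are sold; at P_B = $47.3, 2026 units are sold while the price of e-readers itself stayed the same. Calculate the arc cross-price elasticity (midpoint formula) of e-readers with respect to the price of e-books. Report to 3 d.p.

ΔQ_A = 2026 − 2984 = -958; ΔP_B = 47.3 − 31 = 16.3.
Midpoints: Q̄_A = 2505.0, P̄_B = 39.15.
ε = (ΔQ_A/Q̄_A)/(ΔP_B/P̄_B) = (-958/2505.0)/(16.3/39.15) ≈ -0.919.

-0.919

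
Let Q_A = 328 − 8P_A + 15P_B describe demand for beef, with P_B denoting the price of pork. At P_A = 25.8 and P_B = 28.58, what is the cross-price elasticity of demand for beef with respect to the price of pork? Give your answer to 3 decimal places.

At P_A = 25.8 and P_B = 28.58: Q_A = 550.3.
∂Q_A/∂P_B = 15.
ε = (∂Q_A/∂P_B)(P_B/Q_A) = 15 × (28.58/550.3) ≈ 0.779.

0.779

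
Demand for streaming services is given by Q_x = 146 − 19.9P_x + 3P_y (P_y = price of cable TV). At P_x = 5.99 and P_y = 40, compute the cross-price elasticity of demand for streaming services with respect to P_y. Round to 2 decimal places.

0.82

At P_x = 5.99 and P_y = 40: Q_x = 146.799.
∂Q_x/∂P_y = 3.
ε = (∂Q_x/∂P_y)(P_y/Q_x) = 3 × (40/146.799) ≈ 0.82.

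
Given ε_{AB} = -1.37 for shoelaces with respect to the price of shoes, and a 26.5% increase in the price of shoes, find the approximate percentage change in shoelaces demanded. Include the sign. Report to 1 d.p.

-36.3%

%ΔQ ≈ ε × %ΔP of shoes = -1.37 × (26.5%) = -36.3%.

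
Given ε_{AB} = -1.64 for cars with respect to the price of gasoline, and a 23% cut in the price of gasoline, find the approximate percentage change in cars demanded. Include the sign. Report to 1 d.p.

37.7%

%ΔQ ≈ ε × %ΔP of gasoline = -1.64 × (-23%) = 37.7%.
Demand for cars rises by about 37.7%.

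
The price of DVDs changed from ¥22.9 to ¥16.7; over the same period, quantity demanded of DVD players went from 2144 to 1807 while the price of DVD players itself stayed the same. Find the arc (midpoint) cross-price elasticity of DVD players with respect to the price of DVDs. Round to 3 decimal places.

0.545

ΔQ_A = 1807 − 2144 = -337; ΔP_B = 16.7 − 22.9 = -6.2.
Midpoints: Q̄_A = 1975.5, P̄_B = 19.80.
ε = (ΔQ_A/Q̄_A)/(ΔP_B/P̄_B) = (-337/1975.5)/(-6.2/19.80) ≈ 0.545.
ε > 0: DVD players and DVDs are substitutes.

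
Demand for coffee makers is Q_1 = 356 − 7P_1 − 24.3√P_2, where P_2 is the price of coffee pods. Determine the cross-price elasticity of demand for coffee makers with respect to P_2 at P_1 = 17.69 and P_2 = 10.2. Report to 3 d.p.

-0.251

At P_1 = 17.69 and P_2 = 10.2: Q_1 = 154.562.
∂Q_1/∂P_2 = -24.3/(2√P_2) = -24.3/(2√10.2) = -3.8043.
ε = (∂Q_1/∂P_2)(P_2/Q_1) = -3.8043 × (10.2/154.562) ≈ -0.251.
ε < 0: complements.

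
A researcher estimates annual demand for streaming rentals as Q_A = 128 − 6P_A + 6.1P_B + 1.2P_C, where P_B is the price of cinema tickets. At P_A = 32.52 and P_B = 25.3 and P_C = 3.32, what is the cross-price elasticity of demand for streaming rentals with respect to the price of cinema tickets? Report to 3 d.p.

1.692

At P_A = 32.52 and P_B = 25.3 and P_C = 3.32: Q_A = 91.194.
∂Q_A/∂P_B = 6.1.
ε = (∂Q_A/∂P_B)(P_B/Q_A) = 6.1 × (25.3/91.194) ≈ 1.692.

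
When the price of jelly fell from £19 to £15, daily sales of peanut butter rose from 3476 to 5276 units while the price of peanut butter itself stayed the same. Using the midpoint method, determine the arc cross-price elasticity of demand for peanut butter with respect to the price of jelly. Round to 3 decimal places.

-1.748

ΔQ_A = 5276 − 3476 = 1800; ΔP_B = 15 − 19 = -4.
Midpoints: Q̄_A = 4376.0, P̄_B = 17.00.
ε = (ΔQ_A/Q̄_A)/(ΔP_B/P̄_B) = (1800/4376.0)/(-4/17.00) ≈ -1.748.
ε < 0: peanut butter and jelly are complements.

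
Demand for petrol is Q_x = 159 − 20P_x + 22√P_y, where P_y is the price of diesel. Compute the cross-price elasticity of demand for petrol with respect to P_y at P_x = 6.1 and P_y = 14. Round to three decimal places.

0.345

At P_x = 6.1 and P_y = 14: Q_x = 119.316.
∂Q_x/∂P_y = 22/(2√P_y) = 22/(2√14) = 2.9399.
ε = (∂Q_x/∂P_y)(P_y/Q_x) = 2.9399 × (14/119.316) ≈ 0.345.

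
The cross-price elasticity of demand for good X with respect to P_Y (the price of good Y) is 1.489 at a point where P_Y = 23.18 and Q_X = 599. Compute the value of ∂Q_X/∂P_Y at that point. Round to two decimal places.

38.48

ε = (∂Q_X/∂P_Y)·(P_Y/Q_X) ⇒ ∂Q_X/∂P_Y = ε·Q_X/P_Y = 1.489 × 599/23.18 ≈ 38.48.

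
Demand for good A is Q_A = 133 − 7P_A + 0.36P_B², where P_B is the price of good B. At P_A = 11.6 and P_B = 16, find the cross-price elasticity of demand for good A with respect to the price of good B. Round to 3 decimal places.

1.280

At P_A = 11.6 and P_B = 16: Q_A = 143.96.
∂Q_A/∂P_B = 0.72P_B = 0.72(16) = 11.5200.
ε = (∂Q_A/∂P_B)(P_B/Q_A) = 11.5200 × (16/143.96) ≈ 1.280.
ε > 0: substitutes.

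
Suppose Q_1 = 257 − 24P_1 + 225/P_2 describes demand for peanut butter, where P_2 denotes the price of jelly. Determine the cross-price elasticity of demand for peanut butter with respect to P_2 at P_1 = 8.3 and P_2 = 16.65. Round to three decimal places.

-0.189

At P_1 = 8.3 and P_2 = 16.65: Q_1 = 71.314.
∂Q_1/∂P_2 = −225/P_2² = -0.8116.
ε = (∂Q_1/∂P_2)(P_2/Q_1) = -0.8116 × (16.65/71.314) ≈ -0.189.
ε < 0: complements.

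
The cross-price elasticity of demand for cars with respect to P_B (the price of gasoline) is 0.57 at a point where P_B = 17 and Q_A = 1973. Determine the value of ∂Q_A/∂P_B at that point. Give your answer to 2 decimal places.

ε = (∂Q_A/∂P_B)·(P_B/Q_A) ⇒ ∂Q_A/∂P_B = ε·Q_A/P_B = 0.57 × 1973/17 ≈ 66.15.

66.15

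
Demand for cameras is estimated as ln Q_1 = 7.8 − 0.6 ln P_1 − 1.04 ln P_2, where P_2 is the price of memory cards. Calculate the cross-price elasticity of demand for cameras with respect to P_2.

In a log-linear (constant-elasticity) demand function, the coefficient on ln P_2 is the cross-price elasticity.
ε = -1.04. Negative, so cameras and memory cards are complements.

-1.04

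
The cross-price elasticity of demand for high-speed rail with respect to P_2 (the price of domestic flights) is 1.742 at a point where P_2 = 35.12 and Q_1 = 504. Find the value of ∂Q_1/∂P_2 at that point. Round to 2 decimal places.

ε = (∂Q_1/∂P_2)·(P_2/Q_1) ⇒ ∂Q_1/∂P_2 = ε·Q_1/P_2 = 1.742 × 504/35.12 ≈ 25.00.

25.00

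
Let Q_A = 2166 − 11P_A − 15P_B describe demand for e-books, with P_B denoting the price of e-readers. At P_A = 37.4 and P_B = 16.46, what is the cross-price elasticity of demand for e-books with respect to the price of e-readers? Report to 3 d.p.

-0.164

At P_A = 37.4 and P_B = 16.46: Q_A = 1507.7.
∂Q_A/∂P_B = -15.
ε = (∂Q_A/∂P_B)(P_B/Q_A) = -15 × (16.46/1507.7) ≈ -0.164.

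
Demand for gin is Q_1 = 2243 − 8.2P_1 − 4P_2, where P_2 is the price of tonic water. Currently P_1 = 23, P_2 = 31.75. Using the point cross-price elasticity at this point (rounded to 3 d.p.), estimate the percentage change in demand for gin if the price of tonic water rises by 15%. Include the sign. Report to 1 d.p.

-1.0%

At P_1 = 23, P_2 = 31.75: Q_1 = 1927.4.
∂Q_1/∂P_2 = -4.
ε = (∂Q_1/∂P_2)(P_2/Q_1) = -4.0000 × 31.75/1927.4 ≈ -0.066.
%ΔQ_1 ≈ ε × %ΔP_2 = -0.066 × (15%) = -1.0%.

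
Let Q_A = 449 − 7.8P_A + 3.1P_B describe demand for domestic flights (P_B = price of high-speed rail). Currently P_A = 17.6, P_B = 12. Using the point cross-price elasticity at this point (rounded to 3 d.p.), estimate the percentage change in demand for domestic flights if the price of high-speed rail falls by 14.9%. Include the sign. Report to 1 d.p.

At P_A = 17.6, P_B = 12: Q_A = 348.92.
∂Q_A/∂P_B = 3.1.
ε = (∂Q_A/∂P_B)(P_B/Q_A) = 3.1000 × 12/348.92 ≈ 0.107.
%ΔQ_A ≈ ε × %ΔP_B = 0.107 × (-14.9%) = -1.6%.

-1.6%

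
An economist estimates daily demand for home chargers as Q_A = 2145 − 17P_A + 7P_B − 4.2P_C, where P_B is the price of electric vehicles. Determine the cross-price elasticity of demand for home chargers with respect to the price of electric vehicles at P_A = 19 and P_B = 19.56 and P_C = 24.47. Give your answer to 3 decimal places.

At P_A = 19 and P_B = 19.56 and P_C = 24.47: Q_A = 1856.146.
∂Q_A/∂P_B = 7.
ε = (∂Q_A/∂P_B)(P_B/Q_A) = 7 × (19.56/1856.146) ≈ 0.074.
Since ε > 0, home chargers and electric vehicles are substitutes.

0.074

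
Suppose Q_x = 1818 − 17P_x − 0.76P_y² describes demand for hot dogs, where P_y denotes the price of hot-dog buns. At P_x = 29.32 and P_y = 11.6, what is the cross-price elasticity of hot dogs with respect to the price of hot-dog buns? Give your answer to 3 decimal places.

At P_x = 29.32 and P_y = 11.6: Q_x = 1217.294.
∂Q_x/∂P_y = -1.52P_y = -1.52(11.6) = -17.6320.
ε = (∂Q_x/∂P_y)(P_y/Q_x) = -17.6320 × (11.6/1217.294) ≈ -0.168.

-0.168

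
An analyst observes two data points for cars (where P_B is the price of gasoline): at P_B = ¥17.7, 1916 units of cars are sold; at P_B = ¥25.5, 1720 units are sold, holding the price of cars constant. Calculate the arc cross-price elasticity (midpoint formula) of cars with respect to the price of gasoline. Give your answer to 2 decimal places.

-0.30

ΔQ_A = 1720 − 1916 = -196; ΔP_B = 25.5 − 17.7 = 7.8.
Midpoints: Q̄_A = 1818.0, P̄_B = 21.60.
ε = (ΔQ_A/Q̄_A)/(ΔP_B/P̄_B) = (-196/1818.0)/(7.8/21.60) ≈ -0.30.
ε < 0: cars and gasoline are complements.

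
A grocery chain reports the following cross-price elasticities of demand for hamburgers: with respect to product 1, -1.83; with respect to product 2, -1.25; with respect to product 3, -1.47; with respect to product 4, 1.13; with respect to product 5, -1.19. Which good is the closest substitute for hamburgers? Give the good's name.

Substitutes have ε > 0. Among the positive values, 1.13 (product 4) is largest.

product 4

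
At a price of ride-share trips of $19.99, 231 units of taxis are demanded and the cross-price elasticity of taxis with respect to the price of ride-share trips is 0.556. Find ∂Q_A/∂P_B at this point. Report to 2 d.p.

ε = (∂Q_A/∂P_B)·(P_B/Q_A) ⇒ ∂Q_A/∂P_B = ε·Q_A/P_B = 0.556 × 231/19.99 ≈ 6.43.

6.43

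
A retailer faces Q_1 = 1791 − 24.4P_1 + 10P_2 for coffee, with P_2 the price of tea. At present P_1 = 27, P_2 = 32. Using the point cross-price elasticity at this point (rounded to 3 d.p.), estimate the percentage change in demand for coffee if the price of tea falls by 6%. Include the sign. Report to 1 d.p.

-1.3%

At P_1 = 27, P_2 = 32: Q_1 = 1452.2.
∂Q_1/∂P_2 = 10.
ε = (∂Q_1/∂P_2)(P_2/Q_1) = 10.0000 × 32/1452.2 ≈ 0.220.
%ΔQ_1 ≈ ε × %ΔP_2 = 0.220 × (-6%) = -1.3%.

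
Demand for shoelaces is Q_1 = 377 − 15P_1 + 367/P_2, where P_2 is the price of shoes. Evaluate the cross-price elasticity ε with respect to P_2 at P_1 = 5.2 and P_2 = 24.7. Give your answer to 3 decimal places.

At P_1 = 5.2 and P_2 = 24.7: Q_1 = 313.858.
∂Q_1/∂P_2 = −367/P_2² = -0.6016.
ε = (∂Q_1/∂P_2)(P_2/Q_1) = -0.6016 × (24.7/313.858) ≈ -0.047.

-0.047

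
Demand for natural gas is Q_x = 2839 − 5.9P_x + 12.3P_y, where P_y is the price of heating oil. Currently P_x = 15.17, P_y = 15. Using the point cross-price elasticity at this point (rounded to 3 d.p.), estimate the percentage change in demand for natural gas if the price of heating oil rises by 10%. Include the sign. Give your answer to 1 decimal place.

0.6%

At P_x = 15.17, P_y = 15: Q_x = 2933.997.
∂Q_x/∂P_y = 12.3.
ε = (∂Q_x/∂P_y)(P_y/Q_x) = 12.3000 × 15/2933.997 ≈ 0.063.
%ΔQ_x ≈ ε × %ΔP_y = 0.063 × (10%) = 0.6%.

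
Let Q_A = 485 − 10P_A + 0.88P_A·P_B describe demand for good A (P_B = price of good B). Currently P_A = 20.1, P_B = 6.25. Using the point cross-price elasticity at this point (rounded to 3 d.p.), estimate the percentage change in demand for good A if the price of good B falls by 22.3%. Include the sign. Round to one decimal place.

-6.2%

At P_A = 20.1, P_B = 6.25: Q_A = 394.55.
∂Q_A/∂P_B = 0.88P_A = 17.6880.
ε = (∂Q_A/∂P_B)(P_B/Q_A) = 17.6880 × 6.25/394.55 ≈ 0.280.
%ΔQ_A ≈ ε × %ΔP_B = 0.280 × (-22.3%) = -6.2%.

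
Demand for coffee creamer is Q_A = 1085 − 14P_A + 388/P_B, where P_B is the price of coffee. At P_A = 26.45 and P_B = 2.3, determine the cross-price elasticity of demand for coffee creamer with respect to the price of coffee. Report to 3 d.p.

-0.191

At P_A = 26.45 and P_B = 2.3: Q_A = 883.396.
∂Q_A/∂P_B = −388/P_B² = -73.3459.
ε = (∂Q_A/∂P_B)(P_B/Q_A) = -73.3459 × (2.3/883.396) ≈ -0.191.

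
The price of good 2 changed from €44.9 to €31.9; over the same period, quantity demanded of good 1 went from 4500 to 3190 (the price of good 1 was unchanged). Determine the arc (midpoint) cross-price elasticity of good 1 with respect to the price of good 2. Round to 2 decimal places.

ΔQ_1 = 3190 − 4500 = -1310; ΔP_2 = 31.9 − 44.9 = -13.
Midpoints: Q̄_1 = 3845.0, P̄_2 = 38.40.
ε = (ΔQ_1/Q̄_1)/(ΔP_2/P̄_2) = (-1310/3845.0)/(-13/38.40) ≈ 1.01.
ε > 0: good 1 and good 2 are substitutes.

1.01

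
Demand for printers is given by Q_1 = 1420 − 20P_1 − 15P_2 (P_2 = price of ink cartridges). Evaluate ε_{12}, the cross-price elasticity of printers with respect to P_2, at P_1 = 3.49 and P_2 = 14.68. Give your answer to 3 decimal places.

At P_1 = 3.49 and P_2 = 14.68: Q_1 = 1130.
∂Q_1/∂P_2 = -15.
ε = (∂Q_1/∂P_2)(P_2/Q_1) = -15 × (14.68/1130) ≈ -0.195.
Since ε < 0, printers and ink cartridges are complements.

-0.195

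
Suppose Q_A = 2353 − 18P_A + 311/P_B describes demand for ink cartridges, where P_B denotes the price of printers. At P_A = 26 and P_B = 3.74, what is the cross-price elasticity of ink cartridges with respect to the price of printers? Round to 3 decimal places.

At P_A = 26 and P_B = 3.74: Q_A = 1968.155.
∂Q_A/∂P_B = −311/P_B² = -22.2340.
ε = (∂Q_A/∂P_B)(P_B/Q_A) = -22.2340 × (3.74/1968.155) ≈ -0.042.

-0.042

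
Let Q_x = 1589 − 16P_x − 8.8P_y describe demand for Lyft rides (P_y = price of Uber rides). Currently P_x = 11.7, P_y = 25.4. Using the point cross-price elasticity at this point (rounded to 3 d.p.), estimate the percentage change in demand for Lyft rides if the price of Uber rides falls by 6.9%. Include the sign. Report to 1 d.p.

1.3%

At P_x = 11.7, P_y = 25.4: Q_x = 1178.28.
∂Q_x/∂P_y = -8.8.
ε = (∂Q_x/∂P_y)(P_y/Q_x) = -8.8000 × 25.4/1178.28 ≈ -0.190.
%ΔQ_x ≈ ε × %ΔP_y = -0.190 × (-6.9%) = 1.3%.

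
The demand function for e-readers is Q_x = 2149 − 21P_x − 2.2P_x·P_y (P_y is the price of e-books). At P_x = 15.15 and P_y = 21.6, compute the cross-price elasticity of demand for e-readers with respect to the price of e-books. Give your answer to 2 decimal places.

-0.65

At P_x = 15.15 and P_y = 21.6: Q_x = 1110.922.
∂Q_x/∂P_y = -2.2P_x = -2.2(15.15) = -33.3300.
ε = (∂Q_x/∂P_y)(P_y/Q_x) = -33.3300 × (21.6/1110.922) ≈ -0.65.
ε < 0: complements.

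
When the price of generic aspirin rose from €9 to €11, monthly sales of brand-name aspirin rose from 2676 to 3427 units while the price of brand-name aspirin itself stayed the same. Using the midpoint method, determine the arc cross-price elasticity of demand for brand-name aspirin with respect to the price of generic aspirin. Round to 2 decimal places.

ΔQ_A = 3427 − 2676 = 751; ΔP_B = 11 − 9 = 2.
Midpoints: Q̄_A = 3051.5, P̄_B = 10.00.
ε = (ΔQ_A/Q̄_A)/(ΔP_B/P̄_B) = (751/3051.5)/(2/10.00) ≈ 1.23.
ε > 0: brand-name aspirin and generic aspirin are substitutes.

1.23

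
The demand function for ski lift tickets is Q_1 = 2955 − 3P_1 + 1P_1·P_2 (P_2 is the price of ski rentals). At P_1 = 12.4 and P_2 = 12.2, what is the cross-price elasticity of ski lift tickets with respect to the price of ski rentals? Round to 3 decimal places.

At P_1 = 12.4 and P_2 = 12.2: Q_1 = 3069.08.
∂Q_1/∂P_2 = 1P_1 = 1(12.4) = 12.4000.
ε = (∂Q_1/∂P_2)(P_2/Q_1) = 12.4000 × (12.2/3069.08) ≈ 0.049.

0.049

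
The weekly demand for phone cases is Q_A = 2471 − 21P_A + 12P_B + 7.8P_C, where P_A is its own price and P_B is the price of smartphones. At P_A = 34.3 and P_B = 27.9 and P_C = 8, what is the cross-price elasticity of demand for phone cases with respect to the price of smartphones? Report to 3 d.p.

At P_A = 34.3 and P_B = 27.9 and P_C = 8: Q_A = 2147.9.
∂Q_A/∂P_B = 12.
ε = (∂Q_A/∂P_B)(P_B/Q_A) = 12 × (27.9/2147.9) ≈ 0.156.

0.156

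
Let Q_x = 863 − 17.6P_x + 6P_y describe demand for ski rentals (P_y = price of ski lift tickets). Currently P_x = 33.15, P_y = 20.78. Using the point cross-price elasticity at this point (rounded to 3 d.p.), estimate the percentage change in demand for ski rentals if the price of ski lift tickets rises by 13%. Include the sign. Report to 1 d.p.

4.0%

At P_x = 33.15, P_y = 20.78: Q_x = 404.24.
∂Q_x/∂P_y = 6.
ε = (∂Q_x/∂P_y)(P_y/Q_x) = 6.0000 × 20.78/404.24 ≈ 0.308.
%ΔQ_x ≈ ε × %ΔP_y = 0.308 × (13%) = 4.0%.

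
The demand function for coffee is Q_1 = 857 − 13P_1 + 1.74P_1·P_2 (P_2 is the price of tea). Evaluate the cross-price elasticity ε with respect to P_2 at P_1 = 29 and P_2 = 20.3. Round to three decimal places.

At P_1 = 29 and P_2 = 20.3: Q_1 = 1504.338.
∂Q_1/∂P_2 = 1.74P_1 = 1.74(29) = 50.4600.
ε = (∂Q_1/∂P_2)(P_2/Q_1) = 50.4600 × (20.3/1504.338) ≈ 0.681.
ε > 0: substitutes.

0.681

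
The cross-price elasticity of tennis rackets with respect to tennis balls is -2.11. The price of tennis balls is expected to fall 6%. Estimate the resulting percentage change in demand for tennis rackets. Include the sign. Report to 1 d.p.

%ΔQ ≈ ε × %ΔP of tennis balls = -2.11 × (-6%) = 12.7%.
Demand for tennis rackets rises by about 12.7%.

12.7%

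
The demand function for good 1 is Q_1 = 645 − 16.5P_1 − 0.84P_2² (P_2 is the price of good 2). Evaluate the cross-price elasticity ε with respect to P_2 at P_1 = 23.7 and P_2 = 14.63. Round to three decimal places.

-4.849

At P_1 = 23.7 and P_2 = 14.63: Q_1 = 74.159.
∂Q_1/∂P_2 = -1.68P_2 = -1.68(14.63) = -24.5784.
ε = (∂Q_1/∂P_2)(P_2/Q_1) = -24.5784 × (14.63/74.159) ≈ -4.849.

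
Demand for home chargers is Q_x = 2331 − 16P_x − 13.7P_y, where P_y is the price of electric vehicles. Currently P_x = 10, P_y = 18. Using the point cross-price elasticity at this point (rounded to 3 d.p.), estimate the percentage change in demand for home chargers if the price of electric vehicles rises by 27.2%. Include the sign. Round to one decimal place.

At P_x = 10, P_y = 18: Q_x = 1924.4.
∂Q_x/∂P_y = -13.7.
ε = (∂Q_x/∂P_y)(P_y/Q_x) = -13.7000 × 18/1924.4 ≈ -0.128.
%ΔQ_x ≈ ε × %ΔP_y = -0.128 × (27.2%) = -3.5%.

-3.5%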